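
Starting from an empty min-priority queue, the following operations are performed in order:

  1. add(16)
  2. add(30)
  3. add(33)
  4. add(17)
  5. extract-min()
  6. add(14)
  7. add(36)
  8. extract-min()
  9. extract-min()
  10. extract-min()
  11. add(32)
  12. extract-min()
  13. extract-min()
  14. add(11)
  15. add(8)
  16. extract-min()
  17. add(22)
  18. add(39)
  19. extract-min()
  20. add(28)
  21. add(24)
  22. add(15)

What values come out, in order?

[16, 14, 17, 30, 32, 33, 8, 11]

insert 16 → {16}
insert 30 → {16, 30}
insert 33 → {16, 30, 33}
insert 17 → {16, 17, 30, 33}
extract-min → 16; now {17, 30, 33}
insert 14 → {14, 17, 30, 33}
insert 36 → {14, 17, 30, 33, 36}
extract-min → 14; now {17, 30, 33, 36}
extract-min → 17; now {30, 33, 36}
extract-min → 30; now {33, 36}
insert 32 → {32, 33, 36}
extract-min → 32; now {33, 36}
extract-min → 33; now {36}
insert 11 → {11, 36}
insert 8 → {8, 11, 36}
extract-min → 8; now {11, 36}
insert 22 → {11, 22, 36}
insert 39 → {11, 22, 36, 39}
extract-min → 11; now {22, 36, 39}
insert 28 → {22, 28, 36, 39}
insert 24 → {22, 24, 28, 36, 39}
insert 15 → {15, 22, 24, 28, 36, 39}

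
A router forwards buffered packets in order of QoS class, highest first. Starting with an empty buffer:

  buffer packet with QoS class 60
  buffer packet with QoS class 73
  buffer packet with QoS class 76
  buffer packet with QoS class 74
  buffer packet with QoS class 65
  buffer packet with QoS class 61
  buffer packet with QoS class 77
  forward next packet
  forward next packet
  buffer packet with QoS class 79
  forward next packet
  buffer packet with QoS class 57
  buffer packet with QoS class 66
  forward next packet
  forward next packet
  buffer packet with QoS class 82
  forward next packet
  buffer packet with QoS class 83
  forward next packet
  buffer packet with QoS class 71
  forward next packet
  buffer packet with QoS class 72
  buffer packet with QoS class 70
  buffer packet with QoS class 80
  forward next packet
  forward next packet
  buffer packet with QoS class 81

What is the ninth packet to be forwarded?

80

insert 60 → {60}
insert 73 → {73, 60}
insert 76 → {76, 73, 60}
insert 74 → {76, 74, 73, 60}
insert 65 → {76, 74, 73, 65, 60}
insert 61 → {76, 74, 73, 65, 61, 60}
insert 77 → {77, 76, 74, 73, 65, 61, 60}
forward next packet → 77; now {76, 74, 73, 65, 61, 60}
forward next packet → 76; now {74, 73, 65, 61, 60}
insert 79 → {79, 74, 73, 65, 61, 60}
forward next packet → 79; now {74, 73, 65, 61, 60}
insert 57 → {74, 73, 65, 61, 60, 57}
insert 66 → {74, 73, 66, 65, 61, 60, 57}
forward next packet → 74; now {73, 66, 65, 61, 60, 57}
forward next packet → 73; now {66, 65, 61, 60, 57}
insert 82 → {82, 66, 65, 61, 60, 57}
forward next packet → 82; now {66, 65, 61, 60, 57}
insert 83 → {83, 66, 65, 61, 60, 57}
forward next packet → 83; now {66, 65, 61, 60, 57}
insert 71 → {71, 66, 65, 61, 60, 57}
forward next packet → 71; now {66, 65, 61, 60, 57}
insert 72 → {72, 66, 65, 61, 60, 57}
insert 70 → {72, 70, 66, 65, 61, 60, 57}
insert 80 → {80, 72, 70, 66, 65, 61, 60, 57}
forward next packet → 80; now {72, 70, 66, 65, 61, 60, 57}
forward next packet → 72; now {70, 66, 65, 61, 60, 57}
insert 81 → {81, 70, 66, 65, 61, 60, 57}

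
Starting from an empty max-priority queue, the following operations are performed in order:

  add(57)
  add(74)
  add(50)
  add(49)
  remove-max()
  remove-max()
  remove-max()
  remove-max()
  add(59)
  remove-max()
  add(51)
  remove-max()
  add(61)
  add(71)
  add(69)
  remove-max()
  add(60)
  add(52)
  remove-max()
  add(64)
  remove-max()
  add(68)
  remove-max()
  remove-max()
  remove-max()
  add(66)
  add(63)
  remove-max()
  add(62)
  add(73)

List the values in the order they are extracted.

insert 57 → {57}
insert 74 → {74, 57}
insert 50 → {74, 57, 50}
insert 49 → {74, 57, 50, 49}
remove-max → 74; now {57, 50, 49}
remove-max → 57; now {50, 49}
remove-max → 50; now {49}
remove-max → 49; now {}
insert 59 → {59}
remove-max → 59; now {}
insert 51 → {51}
remove-max → 51; now {}
insert 61 → {61}
insert 71 → {71, 61}
insert 69 → {71, 69, 61}
remove-max → 71; now {69, 61}
insert 60 → {69, 61, 60}
insert 52 → {69, 61, 60, 52}
remove-max → 69; now {61, 60, 52}
insert 64 → {64, 61, 60, 52}
remove-max → 64; now {61, 60, 52}
insert 68 → {68, 61, 60, 52}
remove-max → 68; now {61, 60, 52}
remove-max → 61; now {60, 52}
remove-max → 60; now {52}
insert 66 → {66, 52}
insert 63 → {66, 63, 52}
remove-max → 66; now {63, 52}
insert 62 → {63, 62, 52}
insert 73 → {73, 63, 62, 52}

[74, 57, 50, 49, 59, 51, 71, 69, 64, 68, 61, 60, 66]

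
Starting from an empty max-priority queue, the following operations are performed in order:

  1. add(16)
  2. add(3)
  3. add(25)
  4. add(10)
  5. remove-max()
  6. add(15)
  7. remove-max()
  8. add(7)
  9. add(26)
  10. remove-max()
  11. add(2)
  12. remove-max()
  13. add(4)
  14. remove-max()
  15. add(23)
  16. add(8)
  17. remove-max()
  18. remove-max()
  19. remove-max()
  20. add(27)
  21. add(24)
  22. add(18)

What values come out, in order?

[25, 16, 26, 15, 10, 23, 8, 7]

insert 16 → {16}
insert 3 → {16, 3}
insert 25 → {25, 16, 3}
insert 10 → {25, 16, 10, 3}
remove-max → 25; now {16, 10, 3}
insert 15 → {16, 15, 10, 3}
remove-max → 16; now {15, 10, 3}
insert 7 → {15, 10, 7, 3}
insert 26 → {26, 15, 10, 7, 3}
remove-max → 26; now {15, 10, 7, 3}
insert 2 → {15, 10, 7, 3, 2}
remove-max → 15; now {10, 7, 3, 2}
insert 4 → {10, 7, 4, 3, 2}
remove-max → 10; now {7, 4, 3, 2}
insert 23 → {23, 7, 4, 3, 2}
insert 8 → {23, 8, 7, 4, 3, 2}
remove-max → 23; now {8, 7, 4, 3, 2}
remove-max → 8; now {7, 4, 3, 2}
remove-max → 7; now {4, 3, 2}
insert 27 → {27, 4, 3, 2}
insert 24 → {27, 24, 4, 3, 2}
insert 18 → {27, 24, 18, 4, 3, 2}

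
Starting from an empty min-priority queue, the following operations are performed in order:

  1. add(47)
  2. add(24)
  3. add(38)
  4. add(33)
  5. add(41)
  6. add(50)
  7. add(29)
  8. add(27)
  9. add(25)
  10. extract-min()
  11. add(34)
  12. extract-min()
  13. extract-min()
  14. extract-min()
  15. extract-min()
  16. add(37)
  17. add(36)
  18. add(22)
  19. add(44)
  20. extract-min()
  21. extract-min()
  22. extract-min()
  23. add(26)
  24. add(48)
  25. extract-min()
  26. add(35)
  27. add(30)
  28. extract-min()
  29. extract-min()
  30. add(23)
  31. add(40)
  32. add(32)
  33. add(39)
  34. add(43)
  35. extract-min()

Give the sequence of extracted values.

24 → 25 → 27 → 29 → 33 → 22 → 34 → 36 → 26 → 30 → 35 → 23

insert 47 → {47}
insert 24 → {24, 47}
insert 38 → {24, 38, 47}
insert 33 → {24, 33, 38, 47}
insert 41 → {24, 33, 38, 41, 47}
insert 50 → {24, 33, 38, 41, 47, 50}
insert 29 → {24, 29, 33, 38, 41, 47, 50}
insert 27 → {24, 27, 29, 33, 38, 41, 47, 50}
insert 25 → {24, 25, 27, 29, 33, 38, 41, 47, 50}
extract-min → 24; now {25, 27, 29, 33, 38, 41, 47, 50}
insert 34 → {25, 27, 29, 33, 34, 38, 41, 47, 50}
extract-min → 25; now {27, 29, 33, 34, 38, 41, 47, 50}
extract-min → 27; now {29, 33, 34, 38, 41, 47, 50}
extract-min → 29; now {33, 34, 38, 41, 47, 50}
extract-min → 33; now {34, 38, 41, 47, 50}
insert 37 → {34, 37, 38, 41, 47, 50}
insert 36 → {34, 36, 37, 38, 41, 47, 50}
insert 22 → {22, 34, 36, 37, 38, 41, 47, 50}
insert 44 → {22, 34, 36, 37, 38, 41, 44, 47, 50}
extract-min → 22; now {34, 36, 37, 38, 41, 44, 47, 50}
extract-min → 34; now {36, 37, 38, 41, 44, 47, 50}
extract-min → 36; now {37, 38, 41, 44, 47, 50}
insert 26 → {26, 37, 38, 41, 44, 47, 50}
insert 48 → {26, 37, 38, 41, 44, 47, 48, 50}
extract-min → 26; now {37, 38, 41, 44, 47, 48, 50}
insert 35 → {35, 37, 38, 41, 44, 47, 48, 50}
insert 30 → {30, 35, 37, 38, 41, 44, 47, 48, 50}
extract-min → 30; now {35, 37, 38, 41, 44, 47, 48, 50}
extract-min → 35; now {37, 38, 41, 44, 47, 48, 50}
insert 23 → {23, 37, 38, 41, 44, 47, 48, 50}
insert 40 → {23, 37, 38, 40, 41, 44, 47, 48, 50}
insert 32 → {23, 32, 37, 38, 40, 41, 44, 47, 48, 50}
insert 39 → {23, 32, 37, 38, 39, 40, 41, 44, 47, 48, 50}
insert 43 → {23, 32, 37, 38, 39, 40, 41, 43, 44, 47, 48, 50}
extract-min → 23; now {32, 37, 38, 39, 40, 41, 43, 44, 47, 48, 50}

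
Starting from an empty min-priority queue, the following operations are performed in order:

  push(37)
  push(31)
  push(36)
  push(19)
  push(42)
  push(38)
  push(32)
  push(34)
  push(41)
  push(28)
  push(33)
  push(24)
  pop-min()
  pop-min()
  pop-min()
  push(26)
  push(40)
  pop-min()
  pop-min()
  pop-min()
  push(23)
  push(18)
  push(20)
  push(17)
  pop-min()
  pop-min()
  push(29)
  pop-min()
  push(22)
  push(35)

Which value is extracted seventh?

17

insert 37 → {37}
insert 31 → {31, 37}
insert 36 → {31, 36, 37}
insert 19 → {19, 31, 36, 37}
insert 42 → {19, 31, 36, 37, 42}
insert 38 → {19, 31, 36, 37, 38, 42}
insert 32 → {19, 31, 32, 36, 37, 38, 42}
insert 34 → {19, 31, 32, 34, 36, 37, 38, 42}
insert 41 → {19, 31, 32, 34, 36, 37, 38, 41, 42}
insert 28 → {19, 28, 31, 32, 34, 36, 37, 38, 41, 42}
insert 33 → {19, 28, 31, 32, 33, 34, 36, 37, 38, 41, 42}
insert 24 → {19, 24, 28, 31, 32, 33, 34, 36, 37, 38, 41, 42}
pop-min → 19; now {24, 28, 31, 32, 33, 34, 36, 37, 38, 41, 42}
pop-min → 24; now {28, 31, 32, 33, 34, 36, 37, 38, 41, 42}
pop-min → 28; now {31, 32, 33, 34, 36, 37, 38, 41, 42}
insert 26 → {26, 31, 32, 33, 34, 36, 37, 38, 41, 42}
insert 40 → {26, 31, 32, 33, 34, 36, 37, 38, 40, 41, 42}
pop-min → 26; now {31, 32, 33, 34, 36, 37, 38, 40, 41, 42}
pop-min → 31; now {32, 33, 34, 36, 37, 38, 40, 41, 42}
pop-min → 32; now {33, 34, 36, 37, 38, 40, 41, 42}
insert 23 → {23, 33, 34, 36, 37, 38, 40, 41, 42}
insert 18 → {18, 23, 33, 34, 36, 37, 38, 40, 41, 42}
insert 20 → {18, 20, 23, 33, 34, 36, 37, 38, 40, 41, 42}
insert 17 → {17, 18, 20, 23, 33, 34, 36, 37, 38, 40, 41, 42}
pop-min → 17; now {18, 20, 23, 33, 34, 36, 37, 38, 40, 41, 42}
pop-min → 18; now {20, 23, 33, 34, 36, 37, 38, 40, 41, 42}
insert 29 → {20, 23, 29, 33, 34, 36, 37, 38, 40, 41, 42}
pop-min → 20; now {23, 29, 33, 34, 36, 37, 38, 40, 41, 42}
insert 22 → {22, 23, 29, 33, 34, 36, 37, 38, 40, 41, 42}
insert 35 → {22, 23, 29, 33, 34, 35, 36, 37, 38, 40, 41, 42}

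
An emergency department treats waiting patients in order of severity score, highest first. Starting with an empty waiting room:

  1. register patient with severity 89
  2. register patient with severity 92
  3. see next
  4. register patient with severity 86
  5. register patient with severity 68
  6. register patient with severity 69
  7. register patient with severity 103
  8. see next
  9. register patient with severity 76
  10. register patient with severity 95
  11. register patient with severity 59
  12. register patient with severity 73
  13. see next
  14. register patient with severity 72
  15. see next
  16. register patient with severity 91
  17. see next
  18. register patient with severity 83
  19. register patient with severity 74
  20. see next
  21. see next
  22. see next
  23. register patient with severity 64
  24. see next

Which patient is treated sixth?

insert 89 → {89}
insert 92 → {92, 89}
see next → 92; now {89}
insert 86 → {89, 86}
insert 68 → {89, 86, 68}
insert 69 → {89, 86, 69, 68}
insert 103 → {103, 89, 86, 69, 68}
see next → 103; now {89, 86, 69, 68}
insert 76 → {89, 86, 76, 69, 68}
insert 95 → {95, 89, 86, 76, 69, 68}
insert 59 → {95, 89, 86, 76, 69, 68, 59}
insert 73 → {95, 89, 86, 76, 73, 69, 68, 59}
see next → 95; now {89, 86, 76, 73, 69, 68, 59}
insert 72 → {89, 86, 76, 73, 72, 69, 68, 59}
see next → 89; now {86, 76, 73, 72, 69, 68, 59}
insert 91 → {91, 86, 76, 73, 72, 69, 68, 59}
see next → 91; now {86, 76, 73, 72, 69, 68, 59}
insert 83 → {86, 83, 76, 73, 72, 69, 68, 59}
insert 74 → {86, 83, 76, 74, 73, 72, 69, 68, 59}
see next → 86; now {83, 76, 74, 73, 72, 69, 68, 59}
see next → 83; now {76, 74, 73, 72, 69, 68, 59}
see next → 76; now {74, 73, 72, 69, 68, 59}
insert 64 → {74, 73, 72, 69, 68, 64, 59}
see next → 74; now {73, 72, 69, 68, 64, 59}

86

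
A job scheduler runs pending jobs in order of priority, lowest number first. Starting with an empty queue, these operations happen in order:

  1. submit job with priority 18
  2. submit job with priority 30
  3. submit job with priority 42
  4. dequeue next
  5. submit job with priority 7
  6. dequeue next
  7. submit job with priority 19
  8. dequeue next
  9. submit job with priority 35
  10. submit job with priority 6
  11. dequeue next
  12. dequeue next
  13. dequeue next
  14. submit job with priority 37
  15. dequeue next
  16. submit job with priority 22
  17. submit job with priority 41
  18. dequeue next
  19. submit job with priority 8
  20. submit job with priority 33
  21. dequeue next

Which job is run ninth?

8

insert 18 → {18}
insert 30 → {18, 30}
insert 42 → {18, 30, 42}
dequeue next → 18; now {30, 42}
insert 7 → {7, 30, 42}
dequeue next → 7; now {30, 42}
insert 19 → {19, 30, 42}
dequeue next → 19; now {30, 42}
insert 35 → {30, 35, 42}
insert 6 → {6, 30, 35, 42}
dequeue next → 6; now {30, 35, 42}
dequeue next → 30; now {35, 42}
dequeue next → 35; now {42}
insert 37 → {37, 42}
dequeue next → 37; now {42}
insert 22 → {22, 42}
insert 41 → {22, 41, 42}
dequeue next → 22; now {41, 42}
insert 8 → {8, 41, 42}
insert 33 → {8, 33, 41, 42}
dequeue next → 8; now {33, 41, 42}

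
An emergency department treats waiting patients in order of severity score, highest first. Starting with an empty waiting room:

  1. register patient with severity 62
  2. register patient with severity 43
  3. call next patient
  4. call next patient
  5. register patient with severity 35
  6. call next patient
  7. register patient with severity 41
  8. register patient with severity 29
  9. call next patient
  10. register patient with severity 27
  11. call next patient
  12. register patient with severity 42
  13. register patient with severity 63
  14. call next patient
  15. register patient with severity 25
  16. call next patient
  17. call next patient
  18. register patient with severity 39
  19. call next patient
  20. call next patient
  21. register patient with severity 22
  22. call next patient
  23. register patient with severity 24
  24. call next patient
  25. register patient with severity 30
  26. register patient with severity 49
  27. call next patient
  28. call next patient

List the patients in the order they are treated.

62 → 43 → 35 → 41 → 29 → 63 → 42 → 27 → 39 → 25 → 22 → 24 → 49 → 30

insert 62 → {62}
insert 43 → {62, 43}
call next patient → 62; now {43}
call next patient → 43; now {}
insert 35 → {35}
call next patient → 35; now {}
insert 41 → {41}
insert 29 → {41, 29}
call next patient → 41; now {29}
insert 27 → {29, 27}
call next patient → 29; now {27}
insert 42 → {42, 27}
insert 63 → {63, 42, 27}
call next patient → 63; now {42, 27}
insert 25 → {42, 27, 25}
call next patient → 42; now {27, 25}
call next patient → 27; now {25}
insert 39 → {39, 25}
call next patient → 39; now {25}
call next patient → 25; now {}
insert 22 → {22}
call next patient → 22; now {}
insert 24 → {24}
call next patient → 24; now {}
insert 30 → {30}
insert 49 → {49, 30}
call next patient → 49; now {30}
call next patient → 30; now {}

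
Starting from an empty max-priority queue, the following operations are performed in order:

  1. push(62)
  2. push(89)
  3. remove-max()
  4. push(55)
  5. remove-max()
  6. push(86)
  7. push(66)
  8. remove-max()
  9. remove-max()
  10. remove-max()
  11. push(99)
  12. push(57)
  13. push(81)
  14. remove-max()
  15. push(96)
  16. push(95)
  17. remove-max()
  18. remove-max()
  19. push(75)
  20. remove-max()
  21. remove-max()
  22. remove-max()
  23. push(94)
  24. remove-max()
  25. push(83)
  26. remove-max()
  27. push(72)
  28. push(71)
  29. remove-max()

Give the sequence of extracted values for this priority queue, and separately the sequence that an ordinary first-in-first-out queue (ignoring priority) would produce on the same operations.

insert 62 → {62}
insert 89 → {89, 62}
remove-max → 89; now {62}
insert 55 → {62, 55}
remove-max → 62; now {55}
insert 86 → {86, 55}
insert 66 → {86, 66, 55}
remove-max → 86; now {66, 55}
remove-max → 66; now {55}
remove-max → 55; now {}
insert 99 → {99}
insert 57 → {99, 57}
insert 81 → {99, 81, 57}
remove-max → 99; now {81, 57}
insert 96 → {96, 81, 57}
insert 95 → {96, 95, 81, 57}
remove-max → 96; now {95, 81, 57}
remove-max → 95; now {81, 57}
insert 75 → {81, 75, 57}
remove-max → 81; now {75, 57}
remove-max → 75; now {57}
remove-max → 57; now {}
insert 94 → {94}
remove-max → 94; now {}
insert 83 → {83}
remove-max → 83; now {}
insert 72 → {72}
insert 71 → {72, 71}
remove-max → 72; now {71}

priority queue: 89, 62, 86, 66, 55, 99, 96, 95, 81, 75, 57, 94, 83, 72; FIFO queue: 62, 89, 55, 86, 66, 99, 57, 81, 96, 95, 75, 94, 83, 72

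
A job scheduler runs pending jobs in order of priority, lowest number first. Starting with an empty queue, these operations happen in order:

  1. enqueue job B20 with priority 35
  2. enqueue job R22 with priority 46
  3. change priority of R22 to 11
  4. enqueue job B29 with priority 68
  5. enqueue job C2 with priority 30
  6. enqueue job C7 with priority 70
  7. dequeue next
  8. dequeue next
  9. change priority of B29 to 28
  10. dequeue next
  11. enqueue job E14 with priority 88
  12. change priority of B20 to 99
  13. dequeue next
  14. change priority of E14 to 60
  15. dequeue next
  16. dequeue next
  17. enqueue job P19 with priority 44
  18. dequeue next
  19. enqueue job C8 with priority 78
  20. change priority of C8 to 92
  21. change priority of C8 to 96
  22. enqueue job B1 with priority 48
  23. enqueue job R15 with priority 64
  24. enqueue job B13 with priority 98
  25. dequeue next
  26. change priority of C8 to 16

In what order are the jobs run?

add B20 (priority 35) → {B20:35}
add R22 (priority 46) → {B20:35, R22:46}
update R22 to priority 11 → {R22:11, B20:35}
add B29 (priority 68) → {R22:11, B20:35, B29:68}
add C2 (priority 30) → {R22:11, C2:30, B20:35, B29:68}
add C7 (priority 70) → {R22:11, C2:30, B20:35, B29:68, C7:70}
dequeue next → R22; now {C2:30, B20:35, B29:68, C7:70}
dequeue next → C2; now {B20:35, B29:68, C7:70}
update B29 to priority 28 → {B29:28, B20:35, C7:70}
dequeue next → B29; now {B20:35, C7:70}
add E14 (priority 88) → {B20:35, C7:70, E14:88}
update B20 to priority 99 → {C7:70, E14:88, B20:99}
dequeue next → C7; now {E14:88, B20:99}
update E14 to priority 60 → {E14:60, B20:99}
dequeue next → E14; now {B20:99}
dequeue next → B20; now {}
add P19 (priority 44) → {P19:44}
dequeue next → P19; now {}
add C8 (priority 78) → {C8:78}
update C8 to priority 92 → {C8:92}
update C8 to priority 96 → {C8:96}
add B1 (priority 48) → {B1:48, C8:96}
add R15 (priority 64) → {B1:48, R15:64, C8:96}
add B13 (priority 98) → {B1:48, R15:64, C8:96, B13:98}
dequeue next → B1; now {R15:64, C8:96, B13:98}
update C8 to priority 16 → {C8:16, R15:64, B13:98}

R22, C2, B29, C7, E14, B20, P19, B1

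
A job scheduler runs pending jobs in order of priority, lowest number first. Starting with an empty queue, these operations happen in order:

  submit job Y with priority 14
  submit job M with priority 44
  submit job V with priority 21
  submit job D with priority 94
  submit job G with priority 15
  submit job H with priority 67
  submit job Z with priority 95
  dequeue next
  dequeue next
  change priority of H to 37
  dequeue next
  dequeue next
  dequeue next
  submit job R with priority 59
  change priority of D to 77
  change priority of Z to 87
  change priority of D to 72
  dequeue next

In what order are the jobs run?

[Y, G, V, H, M, R]

add Y (priority 14) → {Y:14}
add M (priority 44) → {Y:14, M:44}
add V (priority 21) → {Y:14, V:21, M:44}
add D (priority 94) → {Y:14, V:21, M:44, D:94}
add G (priority 15) → {Y:14, G:15, V:21, M:44, D:94}
add H (priority 67) → {Y:14, G:15, V:21, M:44, H:67, D:94}
add Z (priority 95) → {Y:14, G:15, V:21, M:44, H:67, D:94, Z:95}
dequeue next → Y; now {G:15, V:21, M:44, H:67, D:94, Z:95}
dequeue next → G; now {V:21, M:44, H:67, D:94, Z:95}
update H to priority 37 → {V:21, H:37, M:44, D:94, Z:95}
dequeue next → V; now {H:37, M:44, D:94, Z:95}
dequeue next → H; now {M:44, D:94, Z:95}
dequeue next → M; now {D:94, Z:95}
add R (priority 59) → {R:59, D:94, Z:95}
update D to priority 77 → {R:59, D:77, Z:95}
update Z to priority 87 → {R:59, D:77, Z:87}
update D to priority 72 → {R:59, D:72, Z:87}
dequeue next → R; now {D:72, Z:87}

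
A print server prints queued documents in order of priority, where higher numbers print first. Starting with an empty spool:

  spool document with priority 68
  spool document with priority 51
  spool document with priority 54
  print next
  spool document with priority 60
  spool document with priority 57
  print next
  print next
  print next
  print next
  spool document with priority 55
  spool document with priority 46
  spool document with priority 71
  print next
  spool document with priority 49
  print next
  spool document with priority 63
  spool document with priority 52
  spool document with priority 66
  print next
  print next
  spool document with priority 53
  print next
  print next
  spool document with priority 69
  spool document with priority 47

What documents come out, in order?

68 → 60 → 57 → 54 → 51 → 71 → 55 → 66 → 63 → 53 → 52

insert 68 → {68}
insert 51 → {68, 51}
insert 54 → {68, 54, 51}
print next → 68; now {54, 51}
insert 60 → {60, 54, 51}
insert 57 → {60, 57, 54, 51}
print next → 60; now {57, 54, 51}
print next → 57; now {54, 51}
print next → 54; now {51}
print next → 51; now {}
insert 55 → {55}
insert 46 → {55, 46}
insert 71 → {71, 55, 46}
print next → 71; now {55, 46}
insert 49 → {55, 49, 46}
print next → 55; now {49, 46}
insert 63 → {63, 49, 46}
insert 52 → {63, 52, 49, 46}
insert 66 → {66, 63, 52, 49, 46}
print next → 66; now {63, 52, 49, 46}
print next → 63; now {52, 49, 46}
insert 53 → {53, 52, 49, 46}
print next → 53; now {52, 49, 46}
print next → 52; now {49, 46}
insert 69 → {69, 49, 46}
insert 47 → {69, 49, 47, 46}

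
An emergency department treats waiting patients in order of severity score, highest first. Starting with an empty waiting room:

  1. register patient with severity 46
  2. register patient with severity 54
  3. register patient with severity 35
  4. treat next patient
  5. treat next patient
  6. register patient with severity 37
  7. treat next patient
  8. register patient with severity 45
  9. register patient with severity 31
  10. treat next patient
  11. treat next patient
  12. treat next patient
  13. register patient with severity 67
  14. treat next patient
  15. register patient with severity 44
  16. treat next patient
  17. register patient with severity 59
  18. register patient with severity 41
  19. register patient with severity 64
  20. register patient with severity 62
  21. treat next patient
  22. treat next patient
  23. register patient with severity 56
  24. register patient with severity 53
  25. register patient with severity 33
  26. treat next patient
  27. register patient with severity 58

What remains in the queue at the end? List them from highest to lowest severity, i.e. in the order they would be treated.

58 → 56 → 53 → 41 → 33

insert 46 → {46}
insert 54 → {54, 46}
insert 35 → {54, 46, 35}
treat next patient → 54; now {46, 35}
treat next patient → 46; now {35}
insert 37 → {37, 35}
treat next patient → 37; now {35}
insert 45 → {45, 35}
insert 31 → {45, 35, 31}
treat next patient → 45; now {35, 31}
treat next patient → 35; now {31}
treat next patient → 31; now {}
insert 67 → {67}
treat next patient → 67; now {}
insert 44 → {44}
treat next patient → 44; now {}
insert 59 → {59}
insert 41 → {59, 41}
insert 64 → {64, 59, 41}
insert 62 → {64, 62, 59, 41}
treat next patient → 64; now {62, 59, 41}
treat next patient → 62; now {59, 41}
insert 56 → {59, 56, 41}
insert 53 → {59, 56, 53, 41}
insert 33 → {59, 56, 53, 41, 33}
treat next patient → 59; now {56, 53, 41, 33}
insert 58 → {58, 56, 53, 41, 33}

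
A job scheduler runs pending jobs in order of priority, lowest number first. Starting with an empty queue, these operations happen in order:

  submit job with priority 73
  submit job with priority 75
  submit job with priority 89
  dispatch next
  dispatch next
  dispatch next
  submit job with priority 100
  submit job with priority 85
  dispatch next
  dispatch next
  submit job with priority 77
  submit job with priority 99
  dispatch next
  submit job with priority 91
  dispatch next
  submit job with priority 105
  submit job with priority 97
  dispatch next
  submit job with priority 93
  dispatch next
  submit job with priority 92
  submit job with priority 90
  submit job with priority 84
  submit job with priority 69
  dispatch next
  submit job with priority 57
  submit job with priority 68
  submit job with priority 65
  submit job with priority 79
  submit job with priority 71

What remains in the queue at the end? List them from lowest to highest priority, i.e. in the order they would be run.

insert 73 → {73}
insert 75 → {73, 75}
insert 89 → {73, 75, 89}
dispatch next → 73; now {75, 89}
dispatch next → 75; now {89}
dispatch next → 89; now {}
insert 100 → {100}
insert 85 → {85, 100}
dispatch next → 85; now {100}
dispatch next → 100; now {}
insert 77 → {77}
insert 99 → {77, 99}
dispatch next → 77; now {99}
insert 91 → {91, 99}
dispatch next → 91; now {99}
insert 105 → {99, 105}
insert 97 → {97, 99, 105}
dispatch next → 97; now {99, 105}
insert 93 → {93, 99, 105}
dispatch next → 93; now {99, 105}
insert 92 → {92, 99, 105}
insert 90 → {90, 92, 99, 105}
insert 84 → {84, 90, 92, 99, 105}
insert 69 → {69, 84, 90, 92, 99, 105}
dispatch next → 69; now {84, 90, 92, 99, 105}
insert 57 → {57, 84, 90, 92, 99, 105}
insert 68 → {57, 68, 84, 90, 92, 99, 105}
insert 65 → {57, 65, 68, 84, 90, 92, 99, 105}
insert 79 → {57, 65, 68, 79, 84, 90, 92, 99, 105}
insert 71 → {57, 65, 68, 71, 79, 84, 90, 92, 99, 105}

57, 65, 68, 71, 79, 84, 90, 92, 99, 105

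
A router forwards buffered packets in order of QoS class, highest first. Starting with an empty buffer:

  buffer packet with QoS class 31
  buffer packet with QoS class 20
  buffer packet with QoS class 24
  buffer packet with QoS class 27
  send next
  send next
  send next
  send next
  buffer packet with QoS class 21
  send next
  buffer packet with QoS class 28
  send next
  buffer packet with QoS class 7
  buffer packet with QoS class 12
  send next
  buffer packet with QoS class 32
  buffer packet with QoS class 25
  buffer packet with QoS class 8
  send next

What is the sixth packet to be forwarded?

28

insert 31 → {31}
insert 20 → {31, 20}
insert 24 → {31, 24, 20}
insert 27 → {31, 27, 24, 20}
send next → 31; now {27, 24, 20}
send next → 27; now {24, 20}
send next → 24; now {20}
send next → 20; now {}
insert 21 → {21}
send next → 21; now {}
insert 28 → {28}
send next → 28; now {}
insert 7 → {7}
insert 12 → {12, 7}
send next → 12; now {7}
insert 32 → {32, 7}
insert 25 → {32, 25, 7}
insert 8 → {32, 25, 8, 7}
send next → 32; now {25, 8, 7}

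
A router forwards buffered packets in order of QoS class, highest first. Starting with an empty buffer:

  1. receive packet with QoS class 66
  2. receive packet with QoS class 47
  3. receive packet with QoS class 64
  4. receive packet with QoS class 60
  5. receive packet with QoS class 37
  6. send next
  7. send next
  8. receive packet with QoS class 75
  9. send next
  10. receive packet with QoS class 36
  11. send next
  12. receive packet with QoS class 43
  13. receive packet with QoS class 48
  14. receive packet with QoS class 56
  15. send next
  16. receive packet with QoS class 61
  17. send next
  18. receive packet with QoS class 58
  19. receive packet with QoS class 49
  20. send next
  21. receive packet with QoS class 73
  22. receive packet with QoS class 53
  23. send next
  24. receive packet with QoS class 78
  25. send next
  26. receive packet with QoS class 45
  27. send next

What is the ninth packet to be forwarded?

78

insert 66 → {66}
insert 47 → {66, 47}
insert 64 → {66, 64, 47}
insert 60 → {66, 64, 60, 47}
insert 37 → {66, 64, 60, 47, 37}
send next → 66; now {64, 60, 47, 37}
send next → 64; now {60, 47, 37}
insert 75 → {75, 60, 47, 37}
send next → 75; now {60, 47, 37}
insert 36 → {60, 47, 37, 36}
send next → 60; now {47, 37, 36}
insert 43 → {47, 43, 37, 36}
insert 48 → {48, 47, 43, 37, 36}
insert 56 → {56, 48, 47, 43, 37, 36}
send next → 56; now {48, 47, 43, 37, 36}
insert 61 → {61, 48, 47, 43, 37, 36}
send next → 61; now {48, 47, 43, 37, 36}
insert 58 → {58, 48, 47, 43, 37, 36}
insert 49 → {58, 49, 48, 47, 43, 37, 36}
send next → 58; now {49, 48, 47, 43, 37, 36}
insert 73 → {73, 49, 48, 47, 43, 37, 36}
insert 53 → {73, 53, 49, 48, 47, 43, 37, 36}
send next → 73; now {53, 49, 48, 47, 43, 37, 36}
insert 78 → {78, 53, 49, 48, 47, 43, 37, 36}
send next → 78; now {53, 49, 48, 47, 43, 37, 36}
insert 45 → {53, 49, 48, 47, 45, 43, 37, 36}
send next → 53; now {49, 48, 47, 45, 43, 37, 36}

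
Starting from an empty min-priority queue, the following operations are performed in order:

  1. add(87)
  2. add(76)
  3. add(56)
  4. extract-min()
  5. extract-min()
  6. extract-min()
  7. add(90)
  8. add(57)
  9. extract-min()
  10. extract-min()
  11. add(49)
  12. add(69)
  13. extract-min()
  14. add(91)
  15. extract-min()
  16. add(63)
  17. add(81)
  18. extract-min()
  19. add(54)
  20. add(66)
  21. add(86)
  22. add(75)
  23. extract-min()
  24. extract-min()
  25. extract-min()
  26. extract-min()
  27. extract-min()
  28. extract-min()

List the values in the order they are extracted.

insert 87 → {87}
insert 76 → {76, 87}
insert 56 → {56, 76, 87}
extract-min → 56; now {76, 87}
extract-min → 76; now {87}
extract-min → 87; now {}
insert 90 → {90}
insert 57 → {57, 90}
extract-min → 57; now {90}
extract-min → 90; now {}
insert 49 → {49}
insert 69 → {49, 69}
extract-min → 49; now {69}
insert 91 → {69, 91}
extract-min → 69; now {91}
insert 63 → {63, 91}
insert 81 → {63, 81, 91}
extract-min → 63; now {81, 91}
insert 54 → {54, 81, 91}
insert 66 → {54, 66, 81, 91}
insert 86 → {54, 66, 81, 86, 91}
insert 75 → {54, 66, 75, 81, 86, 91}
extract-min → 54; now {66, 75, 81, 86, 91}
extract-min → 66; now {75, 81, 86, 91}
extract-min → 75; now {81, 86, 91}
extract-min → 81; now {86, 91}
extract-min → 86; now {91}
extract-min → 91; now {}

56 → 76 → 87 → 57 → 90 → 49 → 69 → 63 → 54 → 66 → 75 → 81 → 86 → 91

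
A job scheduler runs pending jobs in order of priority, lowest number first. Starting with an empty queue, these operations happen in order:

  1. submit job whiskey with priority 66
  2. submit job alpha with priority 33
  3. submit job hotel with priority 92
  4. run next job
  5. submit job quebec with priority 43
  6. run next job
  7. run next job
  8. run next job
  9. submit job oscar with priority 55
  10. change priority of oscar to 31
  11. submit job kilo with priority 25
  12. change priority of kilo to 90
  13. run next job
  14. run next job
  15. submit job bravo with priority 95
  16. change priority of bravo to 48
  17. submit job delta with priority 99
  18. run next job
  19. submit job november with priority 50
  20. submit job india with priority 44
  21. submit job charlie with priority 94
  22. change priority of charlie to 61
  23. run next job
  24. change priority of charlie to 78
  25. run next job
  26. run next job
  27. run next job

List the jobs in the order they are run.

[alpha, quebec, whiskey, hotel, oscar, kilo, bravo, india, november, charlie, delta]

add whiskey (priority 66) → {whiskey:66}
add alpha (priority 33) → {alpha:33, whiskey:66}
add hotel (priority 92) → {alpha:33, whiskey:66, hotel:92}
run next job → alpha; now {whiskey:66, hotel:92}
add quebec (priority 43) → {quebec:43, whiskey:66, hotel:92}
run next job → quebec; now {whiskey:66, hotel:92}
run next job → whiskey; now {hotel:92}
run next job → hotel; now {}
add oscar (priority 55) → {oscar:55}
update oscar to priority 31 → {oscar:31}
add kilo (priority 25) → {kilo:25, oscar:31}
update kilo to priority 90 → {oscar:31, kilo:90}
run next job → oscar; now {kilo:90}
run next job → kilo; now {}
add bravo (priority 95) → {bravo:95}
update bravo to priority 48 → {bravo:48}
add delta (priority 99) → {bravo:48, delta:99}
run next job → bravo; now {delta:99}
add november (priority 50) → {november:50, delta:99}
add india (priority 44) → {india:44, november:50, delta:99}
add charlie (priority 94) → {india:44, november:50, charlie:94, delta:99}
update charlie to priority 61 → {india:44, november:50, charlie:61, delta:99}
run next job → india; now {november:50, charlie:61, delta:99}
update charlie to priority 78 → {november:50, charlie:78, delta:99}
run next job → november; now {charlie:78, delta:99}
run next job → charlie; now {delta:99}
run next job → delta; now {}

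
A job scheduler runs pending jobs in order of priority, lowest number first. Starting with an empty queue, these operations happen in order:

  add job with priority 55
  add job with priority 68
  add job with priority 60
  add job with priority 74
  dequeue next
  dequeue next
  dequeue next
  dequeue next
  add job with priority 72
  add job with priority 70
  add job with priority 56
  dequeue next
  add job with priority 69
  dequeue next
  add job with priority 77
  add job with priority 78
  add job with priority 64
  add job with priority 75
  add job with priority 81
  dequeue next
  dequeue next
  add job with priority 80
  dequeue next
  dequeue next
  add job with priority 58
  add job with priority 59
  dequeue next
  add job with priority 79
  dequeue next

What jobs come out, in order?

55, 60, 68, 74, 56, 69, 64, 70, 72, 75, 58, 59

insert 55 → {55}
insert 68 → {55, 68}
insert 60 → {55, 60, 68}
insert 74 → {55, 60, 68, 74}
dequeue next → 55; now {60, 68, 74}
dequeue next → 60; now {68, 74}
dequeue next → 68; now {74}
dequeue next → 74; now {}
insert 72 → {72}
insert 70 → {70, 72}
insert 56 → {56, 70, 72}
dequeue next → 56; now {70, 72}
insert 69 → {69, 70, 72}
dequeue next → 69; now {70, 72}
insert 77 → {70, 72, 77}
insert 78 → {70, 72, 77, 78}
insert 64 → {64, 70, 72, 77, 78}
insert 75 → {64, 70, 72, 75, 77, 78}
insert 81 → {64, 70, 72, 75, 77, 78, 81}
dequeue next → 64; now {70, 72, 75, 77, 78, 81}
dequeue next → 70; now {72, 75, 77, 78, 81}
insert 80 → {72, 75, 77, 78, 80, 81}
dequeue next → 72; now {75, 77, 78, 80, 81}
dequeue next → 75; now {77, 78, 80, 81}
insert 58 → {58, 77, 78, 80, 81}
insert 59 → {58, 59, 77, 78, 80, 81}
dequeue next → 58; now {59, 77, 78, 80, 81}
insert 79 → {59, 77, 78, 79, 80, 81}
dequeue next → 59; now {77, 78, 79, 80, 81}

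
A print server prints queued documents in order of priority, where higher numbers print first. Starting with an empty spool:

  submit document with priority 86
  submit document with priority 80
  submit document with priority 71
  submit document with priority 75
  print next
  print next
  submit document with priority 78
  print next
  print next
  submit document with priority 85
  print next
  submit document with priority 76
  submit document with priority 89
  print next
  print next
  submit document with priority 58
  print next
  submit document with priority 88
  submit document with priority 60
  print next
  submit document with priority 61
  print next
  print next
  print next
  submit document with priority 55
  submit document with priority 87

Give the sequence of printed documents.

insert 86 → {86}
insert 80 → {86, 80}
insert 71 → {86, 80, 71}
insert 75 → {86, 80, 75, 71}
print next → 86; now {80, 75, 71}
print next → 80; now {75, 71}
insert 78 → {78, 75, 71}
print next → 78; now {75, 71}
print next → 75; now {71}
insert 85 → {85, 71}
print next → 85; now {71}
insert 76 → {76, 71}
insert 89 → {89, 76, 71}
print next → 89; now {76, 71}
print next → 76; now {71}
insert 58 → {71, 58}
print next → 71; now {58}
insert 88 → {88, 58}
insert 60 → {88, 60, 58}
print next → 88; now {60, 58}
insert 61 → {61, 60, 58}
print next → 61; now {60, 58}
print next → 60; now {58}
print next → 58; now {}
insert 55 → {55}
insert 87 → {87, 55}

86 → 80 → 78 → 75 → 85 → 89 → 76 → 71 → 88 → 61 → 60 → 58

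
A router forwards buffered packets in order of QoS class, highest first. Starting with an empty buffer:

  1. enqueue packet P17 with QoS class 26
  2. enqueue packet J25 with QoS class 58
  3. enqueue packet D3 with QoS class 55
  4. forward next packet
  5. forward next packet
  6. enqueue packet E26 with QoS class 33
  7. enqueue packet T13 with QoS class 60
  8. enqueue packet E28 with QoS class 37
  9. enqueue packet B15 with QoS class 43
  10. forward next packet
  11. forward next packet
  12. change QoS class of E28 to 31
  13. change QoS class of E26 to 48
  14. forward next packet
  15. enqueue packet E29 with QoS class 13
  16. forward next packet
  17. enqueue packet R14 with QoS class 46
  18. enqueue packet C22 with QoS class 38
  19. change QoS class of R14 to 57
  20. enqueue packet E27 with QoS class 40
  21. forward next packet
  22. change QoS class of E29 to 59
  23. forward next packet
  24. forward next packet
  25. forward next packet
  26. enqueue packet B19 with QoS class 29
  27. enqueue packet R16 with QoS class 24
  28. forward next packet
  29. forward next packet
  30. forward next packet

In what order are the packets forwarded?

add P17 (QoS class 26) → {P17:26}
add J25 (QoS class 58) → {J25:58, P17:26}
add D3 (QoS class 55) → {J25:58, D3:55, P17:26}
forward next packet → J25; now {D3:55, P17:26}
forward next packet → D3; now {P17:26}
add E26 (QoS class 33) → {E26:33, P17:26}
add T13 (QoS class 60) → {T13:60, E26:33, P17:26}
add E28 (QoS class 37) → {T13:60, E28:37, E26:33, P17:26}
add B15 (QoS class 43) → {T13:60, B15:43, E28:37, E26:33, P17:26}
forward next packet → T13; now {B15:43, E28:37, E26:33, P17:26}
forward next packet → B15; now {E28:37, E26:33, P17:26}
update E28 to QoS class 31 → {E26:33, E28:31, P17:26}
update E26 to QoS class 48 → {E26:48, E28:31, P17:26}
forward next packet → E26; now {E28:31, P17:26}
add E29 (QoS class 13) → {E28:31, P17:26, E29:13}
forward next packet → E28; now {P17:26, E29:13}
add R14 (QoS class 46) → {R14:46, P17:26, E29:13}
add C22 (QoS class 38) → {R14:46, C22:38, P17:26, E29:13}
update R14 to QoS class 57 → {R14:57, C22:38, P17:26, E29:13}
add E27 (QoS class 40) → {R14:57, E27:40, C22:38, P17:26, E29:13}
forward next packet → R14; now {E27:40, C22:38, P17:26, E29:13}
update E29 to QoS class 59 → {E29:59, E27:40, C22:38, P17:26}
forward next packet → E29; now {E27:40, C22:38, P17:26}
forward next packet → E27; now {C22:38, P17:26}
forward next packet → C22; now {P17:26}
add B19 (QoS class 29) → {B19:29, P17:26}
add R16 (QoS class 24) → {B19:29, P17:26, R16:24}
forward next packet → B19; now {P17:26, R16:24}
forward next packet → P17; now {R16:24}
forward next packet → R16; now {}

J25 → D3 → T13 → B15 → E26 → E28 → R14 → E29 → E27 → C22 → B19 → P17 → R16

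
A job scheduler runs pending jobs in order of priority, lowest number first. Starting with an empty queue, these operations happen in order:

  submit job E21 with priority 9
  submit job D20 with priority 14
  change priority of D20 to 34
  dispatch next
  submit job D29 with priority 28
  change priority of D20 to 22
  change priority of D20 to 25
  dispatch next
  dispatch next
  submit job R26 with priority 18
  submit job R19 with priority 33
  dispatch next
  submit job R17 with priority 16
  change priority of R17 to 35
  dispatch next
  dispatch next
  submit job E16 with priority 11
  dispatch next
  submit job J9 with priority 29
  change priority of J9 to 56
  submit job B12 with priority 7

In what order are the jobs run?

add E21 (priority 9) → {E21:9}
add D20 (priority 14) → {E21:9, D20:14}
update D20 to priority 34 → {E21:9, D20:34}
dispatch next → E21; now {D20:34}
add D29 (priority 28) → {D29:28, D20:34}
update D20 to priority 22 → {D20:22, D29:28}
update D20 to priority 25 → {D20:25, D29:28}
dispatch next → D20; now {D29:28}
dispatch next → D29; now {}
add R26 (priority 18) → {R26:18}
add R19 (priority 33) → {R26:18, R19:33}
dispatch next → R26; now {R19:33}
add R17 (priority 16) → {R17:16, R19:33}
update R17 to priority 35 → {R19:33, R17:35}
dispatch next → R19; now {R17:35}
dispatch next → R17; now {}
add E16 (priority 11) → {E16:11}
dispatch next → E16; now {}
add J9 (priority 29) → {J9:29}
update J9 to priority 56 → {J9:56}
add B12 (priority 7) → {B12:7, J9:56}

[E21, D20, D29, R26, R19, R17, E16]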